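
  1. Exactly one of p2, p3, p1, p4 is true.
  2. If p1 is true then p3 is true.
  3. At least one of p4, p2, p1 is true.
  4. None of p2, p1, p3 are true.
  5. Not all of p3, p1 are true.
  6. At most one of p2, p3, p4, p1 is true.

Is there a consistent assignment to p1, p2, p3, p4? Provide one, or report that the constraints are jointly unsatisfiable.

p1: False, p2: False, p3: False, p4: True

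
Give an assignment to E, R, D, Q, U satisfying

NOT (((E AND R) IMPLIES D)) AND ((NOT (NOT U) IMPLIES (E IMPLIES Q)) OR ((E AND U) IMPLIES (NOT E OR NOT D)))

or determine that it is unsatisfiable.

E=T; R=T; D=F; Q=T; U=F

  NOT (((E AND R) IMPLIES D)) = True
    (E AND R) IMPLIES D = False
      E AND R = True
  (NOT (NOT U) IMPLIES (E IMPLIES Q)) OR ((E AND U) IMPLIES (NOT E OR NOT D)) = True
    NOT (NOT U) IMPLIES (E IMPLIES Q) = True
      NOT (NOT U) = False
        NOT U = True
      E IMPLIES Q = True
    (E AND U) IMPLIES (NOT E OR NOT D) = True
      E AND U = False
      NOT E OR NOT D = True
        NOT E = False
        NOT D = True
Both conjuncts True, so the formula holds.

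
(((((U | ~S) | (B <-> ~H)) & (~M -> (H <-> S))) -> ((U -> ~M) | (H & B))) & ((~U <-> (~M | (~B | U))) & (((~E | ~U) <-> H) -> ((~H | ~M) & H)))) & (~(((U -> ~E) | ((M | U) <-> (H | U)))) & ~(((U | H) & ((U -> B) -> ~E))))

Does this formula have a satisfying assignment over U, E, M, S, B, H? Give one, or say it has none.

Unsatisfiable

The conjunct ~(((U -> ~E) | ((M | U) <-> (H | U)))) is unsatisfiable on its own:
  U = True: this becomes ~((~E | True)) = False.
  U = False: this becomes ~((True | (M <-> H))) = False.
So the whole conjunction is unsatisfiable.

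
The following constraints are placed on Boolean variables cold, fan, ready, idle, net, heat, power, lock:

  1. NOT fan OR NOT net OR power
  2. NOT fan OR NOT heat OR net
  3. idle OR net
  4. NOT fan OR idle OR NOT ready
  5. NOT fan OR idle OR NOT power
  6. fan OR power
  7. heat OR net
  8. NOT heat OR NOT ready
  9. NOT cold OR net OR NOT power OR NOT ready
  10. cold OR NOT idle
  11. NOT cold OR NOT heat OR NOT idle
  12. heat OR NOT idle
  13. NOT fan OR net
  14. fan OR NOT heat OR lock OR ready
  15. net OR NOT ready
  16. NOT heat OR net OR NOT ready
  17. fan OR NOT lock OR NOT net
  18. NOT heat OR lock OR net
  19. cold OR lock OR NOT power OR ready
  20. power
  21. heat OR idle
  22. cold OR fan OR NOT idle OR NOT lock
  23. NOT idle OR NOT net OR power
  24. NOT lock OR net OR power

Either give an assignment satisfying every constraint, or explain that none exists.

Unsatisfiable

Case idle = True:
  (cold OR NOT idle) forces cold = True.
  (NOT cold OR NOT heat OR NOT idle) forces heat = False.
  Clause (heat OR NOT idle) is falsified — contradiction.
Case idle = False:
  (idle OR net) forces net = True.
  (power) forces power = True.
  (NOT fan OR idle OR NOT power) forces fan = False.
  (fan OR NOT lock OR NOT net) forces lock = False.
  (heat OR idle) forces heat = True.
  (NOT heat OR NOT ready) forces ready = False.
  Clause (fan OR NOT heat OR lock OR ready) is falsified — contradiction.
Both cases fail, so the formula is unsatisfiable.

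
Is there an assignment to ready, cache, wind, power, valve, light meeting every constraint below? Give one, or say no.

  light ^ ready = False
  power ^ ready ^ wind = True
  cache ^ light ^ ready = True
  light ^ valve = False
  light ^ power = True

ready = False; cache = True; wind = False; power = True; valve = False; light = False

light ^ ready = F ^ F = False ✓
power ^ ready ^ wind = T ^ F ^ F = True ✓
cache ^ light ^ ready = T ^ F ^ F = True ✓
light ^ valve = F ^ F = False ✓
light ^ power = F ^ T = True ✓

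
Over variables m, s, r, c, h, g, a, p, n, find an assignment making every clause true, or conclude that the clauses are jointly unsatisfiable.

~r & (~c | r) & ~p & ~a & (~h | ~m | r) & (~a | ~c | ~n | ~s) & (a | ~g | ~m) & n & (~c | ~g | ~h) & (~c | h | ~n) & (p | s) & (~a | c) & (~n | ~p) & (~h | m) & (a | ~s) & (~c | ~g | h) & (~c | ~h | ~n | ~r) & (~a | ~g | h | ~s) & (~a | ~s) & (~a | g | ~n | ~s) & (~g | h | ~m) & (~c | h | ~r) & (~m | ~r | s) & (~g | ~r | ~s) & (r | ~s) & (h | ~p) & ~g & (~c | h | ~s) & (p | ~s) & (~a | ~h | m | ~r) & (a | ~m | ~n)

The formula is unsatisfiable.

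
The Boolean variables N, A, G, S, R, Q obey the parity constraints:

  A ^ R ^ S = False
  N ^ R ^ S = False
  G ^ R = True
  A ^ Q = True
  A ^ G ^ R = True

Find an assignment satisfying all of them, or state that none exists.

N = False, A = False, G = True, S = False, R = False, Q = True

A ^ R ^ S = F ^ F ^ F = False ✓
N ^ R ^ S = F ^ F ^ F = False ✓
G ^ R = T ^ F = True ✓
A ^ Q = F ^ T = True ✓
A ^ G ^ R = F ^ T ^ F = True ✓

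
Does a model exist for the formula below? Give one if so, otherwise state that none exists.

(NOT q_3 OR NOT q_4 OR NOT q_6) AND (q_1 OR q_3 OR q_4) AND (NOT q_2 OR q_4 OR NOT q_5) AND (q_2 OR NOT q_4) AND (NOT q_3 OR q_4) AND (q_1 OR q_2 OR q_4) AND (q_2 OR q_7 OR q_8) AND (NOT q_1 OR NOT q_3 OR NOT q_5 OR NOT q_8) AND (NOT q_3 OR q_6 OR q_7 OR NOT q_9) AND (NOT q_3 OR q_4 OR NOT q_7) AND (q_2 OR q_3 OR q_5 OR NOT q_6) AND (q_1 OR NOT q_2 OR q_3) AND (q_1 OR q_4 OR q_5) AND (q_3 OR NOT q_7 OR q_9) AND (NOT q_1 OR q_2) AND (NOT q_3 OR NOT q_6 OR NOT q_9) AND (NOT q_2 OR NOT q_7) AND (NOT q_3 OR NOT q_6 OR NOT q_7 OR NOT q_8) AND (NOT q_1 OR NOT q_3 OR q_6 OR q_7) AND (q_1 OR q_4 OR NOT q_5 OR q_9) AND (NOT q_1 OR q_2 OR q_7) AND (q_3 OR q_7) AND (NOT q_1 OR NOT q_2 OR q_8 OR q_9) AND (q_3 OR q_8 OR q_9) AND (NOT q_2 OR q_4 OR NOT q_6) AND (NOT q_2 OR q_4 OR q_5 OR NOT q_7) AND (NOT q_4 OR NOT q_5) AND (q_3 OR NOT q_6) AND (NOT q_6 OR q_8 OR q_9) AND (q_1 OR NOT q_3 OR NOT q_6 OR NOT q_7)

q_1=F, q_2=T, q_3=T, q_4=T, q_5=F, q_6=F, q_7=F, q_8=F, q_9=F

Set q_1 = False.
Set q_2 = True.
  then (q_1 OR NOT q_2 OR q_3) forces q_3 = True.
  then (NOT q_2 OR NOT q_7) forces q_7 = False.
  then (NOT q_3 OR q_4) forces q_4 = True.
  then (NOT q_4 OR NOT q_5) forces q_5 = False.
  then (NOT q_3 OR NOT q_4 OR NOT q_6) forces q_6 = False.
  then (NOT q_3 OR q_6 OR q_7 OR NOT q_9) forces q_9 = False.
Set q_8 = False.
All clauses satisfied.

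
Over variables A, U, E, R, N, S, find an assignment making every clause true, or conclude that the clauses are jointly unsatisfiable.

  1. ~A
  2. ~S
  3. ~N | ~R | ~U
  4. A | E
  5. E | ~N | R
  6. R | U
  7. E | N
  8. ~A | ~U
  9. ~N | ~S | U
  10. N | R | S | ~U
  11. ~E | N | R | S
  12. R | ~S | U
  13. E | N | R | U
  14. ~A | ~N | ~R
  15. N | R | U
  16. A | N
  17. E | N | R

A: False, U: True, E: True, R: False, N: True, S: False

Unit clause (~A) forces A = False.
Unit clause (~S) forces S = False.
In (A | E) only E is left, so E = True.
In (A | N) only N is left, so N = True.
Set U = True.
  then (~N | ~R | ~U) forces R = False.
All clauses satisfied.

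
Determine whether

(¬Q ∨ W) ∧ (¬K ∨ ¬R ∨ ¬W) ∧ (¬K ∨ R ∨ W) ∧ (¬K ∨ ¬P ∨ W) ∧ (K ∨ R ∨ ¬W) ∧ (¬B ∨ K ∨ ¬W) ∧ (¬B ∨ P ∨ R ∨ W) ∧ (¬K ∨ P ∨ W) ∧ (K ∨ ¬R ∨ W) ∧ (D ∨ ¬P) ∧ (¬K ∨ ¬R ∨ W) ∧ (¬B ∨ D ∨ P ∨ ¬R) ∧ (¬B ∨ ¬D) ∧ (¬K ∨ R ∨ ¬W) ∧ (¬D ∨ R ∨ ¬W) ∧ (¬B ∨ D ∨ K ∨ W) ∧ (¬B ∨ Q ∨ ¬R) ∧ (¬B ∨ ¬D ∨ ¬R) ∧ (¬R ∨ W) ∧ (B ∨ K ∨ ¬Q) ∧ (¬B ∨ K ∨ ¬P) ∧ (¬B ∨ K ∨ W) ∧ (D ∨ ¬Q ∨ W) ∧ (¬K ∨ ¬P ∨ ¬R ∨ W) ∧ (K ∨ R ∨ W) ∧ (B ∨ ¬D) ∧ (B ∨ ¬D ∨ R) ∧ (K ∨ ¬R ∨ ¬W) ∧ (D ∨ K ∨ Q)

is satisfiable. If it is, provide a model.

No satisfying assignment exists.

Case R = True:
  (¬R ∨ W) forces W = True.
  (¬K ∨ ¬R ∨ ¬W) forces K = False.
  Clause (K ∨ ¬R ∨ ¬W) is falsified — contradiction.
Case R = False:
  If W = True:
    (K ∨ R ∨ ¬W) forces K = True.
    clause (¬K ∨ R ∨ ¬W) is falsified.
  If W = False:
    (¬Q ∨ W) forces Q = False.
    (¬K ∨ R ∨ W) forces K = False.
    clause (K ∨ R ∨ W) is falsified.
  Every sub-case reaches a contradiction.
Both cases fail, so the formula is unsatisfiable.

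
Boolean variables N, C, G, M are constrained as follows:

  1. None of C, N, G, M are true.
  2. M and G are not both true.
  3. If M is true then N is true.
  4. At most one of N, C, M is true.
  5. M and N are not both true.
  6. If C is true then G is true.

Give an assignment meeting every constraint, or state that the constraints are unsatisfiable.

N = False, C = False, G = False, M = False

  (1) {C, N, G, M}: 0 true — none ✓
  (2) M=F, G=F — not both ✓
  (3) M=F ⇒ N: vacuous ✓
  (4) {N, C, M}: 0 true — at most one ✓
  (5) M=F, N=F — not both ✓
  (6) C=F ⇒ G: vacuous ✓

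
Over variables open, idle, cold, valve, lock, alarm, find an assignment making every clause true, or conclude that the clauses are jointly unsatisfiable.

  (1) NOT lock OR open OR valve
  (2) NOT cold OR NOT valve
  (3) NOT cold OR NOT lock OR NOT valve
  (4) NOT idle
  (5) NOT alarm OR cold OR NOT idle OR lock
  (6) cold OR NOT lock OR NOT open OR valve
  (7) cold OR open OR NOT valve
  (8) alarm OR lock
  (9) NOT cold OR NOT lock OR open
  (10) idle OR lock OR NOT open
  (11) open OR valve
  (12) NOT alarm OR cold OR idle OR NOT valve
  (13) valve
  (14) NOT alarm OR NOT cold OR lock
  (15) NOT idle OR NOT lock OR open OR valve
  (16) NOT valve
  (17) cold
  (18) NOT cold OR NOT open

Case valve = True:
  Clause (NOT valve) is falsified — contradiction.
Case valve = False:
  Clause (valve) is falsified — contradiction.
Both cases fail, so the formula is unsatisfiable.

No satisfying assignment exists.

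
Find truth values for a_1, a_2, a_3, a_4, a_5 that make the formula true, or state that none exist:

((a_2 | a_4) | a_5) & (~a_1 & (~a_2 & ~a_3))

a_1 = False, a_2 = False, a_3 = False, a_4 = True, a_5 = True

  (a_2 | a_4) | a_5 = True
    a_2 | a_4 = True
  ~a_1 & (~a_2 & ~a_3) = True
    ~a_1 = True
    ~a_2 & ~a_3 = True
      ~a_2 = True
      ~a_3 = True
Both conjuncts True, so the formula holds.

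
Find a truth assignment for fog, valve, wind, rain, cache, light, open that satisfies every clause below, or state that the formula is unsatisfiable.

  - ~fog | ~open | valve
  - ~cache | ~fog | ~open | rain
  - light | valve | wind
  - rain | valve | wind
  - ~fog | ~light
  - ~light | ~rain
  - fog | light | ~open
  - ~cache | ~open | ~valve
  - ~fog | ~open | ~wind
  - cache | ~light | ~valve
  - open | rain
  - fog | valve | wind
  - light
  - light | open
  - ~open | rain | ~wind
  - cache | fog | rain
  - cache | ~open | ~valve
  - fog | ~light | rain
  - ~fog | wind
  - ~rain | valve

No satisfying assignment exists.

Case light = True:
  (~fog | ~light) forces fog = False.
  (~light | ~rain) forces rain = False.
  Clause (fog | ~light | rain) is falsified — contradiction.
Case light = False:
  Clause (light) is falsified — contradiction.
Both cases fail, so the formula is unsatisfiable.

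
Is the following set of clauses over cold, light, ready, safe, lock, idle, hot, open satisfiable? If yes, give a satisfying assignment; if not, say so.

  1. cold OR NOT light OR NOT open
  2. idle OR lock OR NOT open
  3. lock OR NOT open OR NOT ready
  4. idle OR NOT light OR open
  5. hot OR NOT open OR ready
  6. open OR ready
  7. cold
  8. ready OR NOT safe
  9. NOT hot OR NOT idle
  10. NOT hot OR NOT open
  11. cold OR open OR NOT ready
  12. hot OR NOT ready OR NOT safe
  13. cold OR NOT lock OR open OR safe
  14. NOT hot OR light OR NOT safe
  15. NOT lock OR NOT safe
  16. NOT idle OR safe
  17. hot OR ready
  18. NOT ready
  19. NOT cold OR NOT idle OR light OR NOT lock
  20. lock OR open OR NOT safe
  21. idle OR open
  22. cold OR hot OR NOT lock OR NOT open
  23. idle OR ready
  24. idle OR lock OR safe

No satisfying assignment exists.

Case ready = True:
  Clause (NOT ready) is falsified — contradiction.
Case ready = False:
  (open OR ready) forces open = True.
  (hot OR NOT open OR ready) forces hot = True.
  Clause (NOT hot OR NOT open) is falsified — contradiction.
Both cases fail, so the formula is unsatisfiable.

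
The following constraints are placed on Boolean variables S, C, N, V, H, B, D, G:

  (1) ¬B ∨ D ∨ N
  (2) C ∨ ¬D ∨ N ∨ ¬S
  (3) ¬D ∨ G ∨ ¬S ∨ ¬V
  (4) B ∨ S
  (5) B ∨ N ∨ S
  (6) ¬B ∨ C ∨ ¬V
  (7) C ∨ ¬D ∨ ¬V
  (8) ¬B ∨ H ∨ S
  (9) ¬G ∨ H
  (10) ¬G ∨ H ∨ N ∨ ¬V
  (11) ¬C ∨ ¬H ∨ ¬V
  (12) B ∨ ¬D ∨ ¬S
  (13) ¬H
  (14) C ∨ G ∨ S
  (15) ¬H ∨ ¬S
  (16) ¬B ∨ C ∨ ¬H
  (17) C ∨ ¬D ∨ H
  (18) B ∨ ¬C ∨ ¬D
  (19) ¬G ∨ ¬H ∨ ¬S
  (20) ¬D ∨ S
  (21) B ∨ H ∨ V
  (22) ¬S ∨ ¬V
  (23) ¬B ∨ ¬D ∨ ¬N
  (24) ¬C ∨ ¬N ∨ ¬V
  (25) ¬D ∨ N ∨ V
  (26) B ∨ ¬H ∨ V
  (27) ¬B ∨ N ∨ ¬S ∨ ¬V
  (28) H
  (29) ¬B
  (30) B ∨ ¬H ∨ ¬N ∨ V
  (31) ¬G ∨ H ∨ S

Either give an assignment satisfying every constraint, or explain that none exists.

UNSATISFIABLE

Case H = True:
  Clause (¬H) is falsified — contradiction.
Case H = False:
  Clause (H) is falsified — contradiction.
Both cases fail, so the formula is unsatisfiable.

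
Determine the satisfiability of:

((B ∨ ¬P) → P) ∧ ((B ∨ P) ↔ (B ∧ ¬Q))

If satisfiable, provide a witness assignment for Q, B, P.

Q = False, B = True, P = True

  (B ∨ ¬P) → P = True
    B ∨ ¬P = True
      ¬P = False
  (B ∨ P) ↔ (B ∧ ¬Q) = True
    B ∨ P = True
    B ∧ ¬Q = True
      ¬Q = True
Both conjuncts True, so the formula holds.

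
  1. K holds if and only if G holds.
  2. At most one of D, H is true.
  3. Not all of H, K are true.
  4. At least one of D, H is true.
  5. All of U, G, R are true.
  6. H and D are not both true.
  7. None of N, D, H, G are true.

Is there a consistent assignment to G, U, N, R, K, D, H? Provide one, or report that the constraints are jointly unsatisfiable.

Case G = True:
  Constraint (7) is violated (G=T) — contradiction.
Case G = False:
  Constraint (5) is violated (G=F) — contradiction.
Both cases fail — unsatisfiable.

Unsatisfiable — no assignment works.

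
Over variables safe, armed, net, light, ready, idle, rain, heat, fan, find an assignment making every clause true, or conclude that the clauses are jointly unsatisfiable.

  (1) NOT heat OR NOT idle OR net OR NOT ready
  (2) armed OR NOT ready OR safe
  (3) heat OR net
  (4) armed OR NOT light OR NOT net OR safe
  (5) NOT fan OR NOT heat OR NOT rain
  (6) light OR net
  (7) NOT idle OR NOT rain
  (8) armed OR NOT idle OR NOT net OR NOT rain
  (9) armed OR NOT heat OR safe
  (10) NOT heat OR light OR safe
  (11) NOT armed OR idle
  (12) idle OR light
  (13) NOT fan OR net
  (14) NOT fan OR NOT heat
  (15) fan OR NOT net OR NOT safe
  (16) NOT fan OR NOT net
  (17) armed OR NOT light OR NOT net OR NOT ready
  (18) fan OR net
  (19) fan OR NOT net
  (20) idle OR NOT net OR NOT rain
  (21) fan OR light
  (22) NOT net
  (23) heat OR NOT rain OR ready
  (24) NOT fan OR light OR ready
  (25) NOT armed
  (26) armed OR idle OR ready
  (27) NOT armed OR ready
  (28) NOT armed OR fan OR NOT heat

Unsatisfiable — no assignment works.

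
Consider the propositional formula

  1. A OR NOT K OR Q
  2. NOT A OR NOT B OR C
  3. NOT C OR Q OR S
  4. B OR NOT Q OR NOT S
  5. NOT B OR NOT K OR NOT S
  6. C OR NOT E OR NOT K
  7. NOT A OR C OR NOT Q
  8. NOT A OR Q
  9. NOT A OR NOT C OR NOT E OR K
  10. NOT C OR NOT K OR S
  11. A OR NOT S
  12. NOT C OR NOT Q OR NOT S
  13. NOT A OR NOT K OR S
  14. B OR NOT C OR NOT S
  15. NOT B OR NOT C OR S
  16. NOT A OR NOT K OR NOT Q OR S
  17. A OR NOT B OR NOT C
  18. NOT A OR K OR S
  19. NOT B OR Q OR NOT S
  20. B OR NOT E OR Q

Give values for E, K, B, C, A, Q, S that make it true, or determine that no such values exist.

Set E = False.
Set K = False.
Set B = True.
Set C = False.
  then (NOT A OR NOT B OR C) forces A = False.
  then (A OR NOT S) forces S = False.
Set Q = True.
All clauses satisfied.

E = False; K = False; B = True; C = False; A = False; Q = True; S = False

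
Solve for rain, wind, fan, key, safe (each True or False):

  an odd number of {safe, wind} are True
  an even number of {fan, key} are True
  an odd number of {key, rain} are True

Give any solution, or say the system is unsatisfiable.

rain = False; wind = True; fan = True; key = True; safe = False

{safe, wind}: 1 true → odd ✓
{fan, key}: 2 true → even ✓
{key, rain}: 1 true → odd ✓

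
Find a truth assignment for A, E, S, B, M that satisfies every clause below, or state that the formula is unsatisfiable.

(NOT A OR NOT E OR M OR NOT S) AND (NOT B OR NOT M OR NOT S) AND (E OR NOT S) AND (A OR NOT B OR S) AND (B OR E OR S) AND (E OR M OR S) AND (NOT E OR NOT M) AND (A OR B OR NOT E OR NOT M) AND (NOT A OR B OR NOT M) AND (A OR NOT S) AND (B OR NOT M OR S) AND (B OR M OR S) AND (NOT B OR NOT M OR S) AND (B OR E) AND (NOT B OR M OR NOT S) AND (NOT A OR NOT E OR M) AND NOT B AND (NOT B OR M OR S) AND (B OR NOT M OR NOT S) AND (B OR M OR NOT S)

Case B = True:
  Clause (NOT B) is falsified — contradiction.
Case B = False:
  (B OR E) forces E = True.
  (NOT E OR NOT M) forces M = False.
  (B OR M OR S) forces S = True.
  Clause (B OR M OR NOT S) is falsified — contradiction.
Both cases fail, so the formula is unsatisfiable.

The formula is unsatisfiable.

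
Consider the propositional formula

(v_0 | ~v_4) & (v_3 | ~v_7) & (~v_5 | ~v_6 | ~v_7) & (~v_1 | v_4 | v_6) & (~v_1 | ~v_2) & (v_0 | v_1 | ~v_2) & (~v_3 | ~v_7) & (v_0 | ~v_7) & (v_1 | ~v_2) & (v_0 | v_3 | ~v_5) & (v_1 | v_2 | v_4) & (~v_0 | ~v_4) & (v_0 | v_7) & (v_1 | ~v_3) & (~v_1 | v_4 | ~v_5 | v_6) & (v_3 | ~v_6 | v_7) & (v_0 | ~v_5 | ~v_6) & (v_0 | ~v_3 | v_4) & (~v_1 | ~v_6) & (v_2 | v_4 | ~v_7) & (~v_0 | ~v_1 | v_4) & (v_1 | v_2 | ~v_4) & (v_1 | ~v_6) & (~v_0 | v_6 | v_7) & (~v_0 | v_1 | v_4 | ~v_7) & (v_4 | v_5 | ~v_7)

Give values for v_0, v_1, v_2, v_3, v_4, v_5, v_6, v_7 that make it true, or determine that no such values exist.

Unsatisfiable

Case v_0 = True:
  (~v_0 | ~v_4) forces v_4 = False.
  (~v_0 | ~v_1 | v_4) forces v_1 = False.
  (v_1 | ~v_2) forces v_2 = False.
  Clause (v_1 | v_2 | v_4) is falsified — contradiction.
Case v_0 = False:
  (v_0 | ~v_4) forces v_4 = False.
  (v_0 | ~v_7) forces v_7 = False.
  Clause (v_0 | v_7) is falsified — contradiction.
Both cases fail, so the formula is unsatisfiable.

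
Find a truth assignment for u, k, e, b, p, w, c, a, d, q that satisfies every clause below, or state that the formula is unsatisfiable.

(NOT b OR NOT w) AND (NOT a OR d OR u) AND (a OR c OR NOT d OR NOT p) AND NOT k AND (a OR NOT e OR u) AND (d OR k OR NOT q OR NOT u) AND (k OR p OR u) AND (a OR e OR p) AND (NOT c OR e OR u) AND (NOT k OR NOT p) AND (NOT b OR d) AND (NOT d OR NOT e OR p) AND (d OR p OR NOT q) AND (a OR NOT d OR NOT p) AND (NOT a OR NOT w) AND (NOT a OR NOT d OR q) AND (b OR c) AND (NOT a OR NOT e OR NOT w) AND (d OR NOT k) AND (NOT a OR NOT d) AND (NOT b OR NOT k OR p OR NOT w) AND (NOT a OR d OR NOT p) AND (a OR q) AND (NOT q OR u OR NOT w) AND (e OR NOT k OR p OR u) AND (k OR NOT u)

Unsatisfiable

Case d = True:
  (NOT k) forces k = False.
  (NOT a OR NOT d) forces a = False.
  (a OR NOT d OR NOT p) forces p = False.
  (k OR p OR u) forces u = True.
  Clause (k OR NOT u) is falsified — contradiction.
Case d = False:
  (NOT k) forces k = False.
  (NOT b OR d) forces b = False.
  (b OR c) forces c = True.
  (k OR NOT u) forces u = False.
  (NOT a OR d OR u) forces a = False.
  (a OR NOT e OR u) forces e = False.
  Clause (NOT c OR e OR u) is falsified — contradiction.
Both cases fail, so the formula is unsatisfiable.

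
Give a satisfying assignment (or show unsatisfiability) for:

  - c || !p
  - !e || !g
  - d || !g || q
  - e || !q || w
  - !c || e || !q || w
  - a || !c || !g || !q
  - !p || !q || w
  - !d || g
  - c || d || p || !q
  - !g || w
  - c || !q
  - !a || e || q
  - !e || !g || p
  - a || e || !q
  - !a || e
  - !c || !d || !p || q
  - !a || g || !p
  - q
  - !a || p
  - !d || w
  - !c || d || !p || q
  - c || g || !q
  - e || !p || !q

a = False, d = False, q = True, c = True, p = False, e = True, g = False, w = False

Unit clause (q) forces q = True.
In (c || !q) only c is left, so c = True.
Try a = True:
  (!a || e) forces e = True.
  (!e || !g) forces g = False.
  (!d || g) forces d = False.
  (!a || g || !p) forces p = False.
  clause (!a || p) is falsified — backtrack.
So a = False.
  then (a || !c || !g || !q) forces g = False.
  then (!d || g) forces d = False.
  then (a || e || !q) forces e = True.
Set p = False.
Set w = False.
All clauses satisfied.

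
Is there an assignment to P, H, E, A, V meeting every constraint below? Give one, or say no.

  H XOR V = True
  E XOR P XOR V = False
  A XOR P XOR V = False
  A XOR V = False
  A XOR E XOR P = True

Unsatisfiable — no assignment works.

Adding constraints 2, 4, 5 mod 2: every variable appears an even number of times on the left, so the left side is 0.
But the right sides sum to 1 (mod 2). 0 ≠ 1 — the system is inconsistent.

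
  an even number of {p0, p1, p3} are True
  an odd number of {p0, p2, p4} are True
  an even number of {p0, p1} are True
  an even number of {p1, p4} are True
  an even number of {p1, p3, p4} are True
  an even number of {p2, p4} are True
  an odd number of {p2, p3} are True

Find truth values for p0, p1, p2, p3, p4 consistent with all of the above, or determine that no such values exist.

p0=T; p1=T; p2=T; p3=F; p4=T

{p0, p1, p3}: 2 true → even ✓
{p0, p2, p4}: 3 true → odd ✓
{p0, p1}: 2 true → even ✓
{p1, p4}: 2 true → even ✓
{p1, p3, p4}: 2 true → even ✓
{p2, p4}: 2 true → even ✓
{p2, p3}: 1 true → odd ✓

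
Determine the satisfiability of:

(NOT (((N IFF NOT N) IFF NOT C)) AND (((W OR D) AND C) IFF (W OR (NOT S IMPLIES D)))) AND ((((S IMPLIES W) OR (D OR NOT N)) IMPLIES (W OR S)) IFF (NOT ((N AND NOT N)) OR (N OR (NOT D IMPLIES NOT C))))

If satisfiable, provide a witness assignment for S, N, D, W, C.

Case N = True: the formula simplifies to (NOT C AND (((W OR D) AND C) IFF (W OR (NOT S IMPLIES D)))) AND (((S IMPLIES W) OR D) IMPLIES (W OR S)).
  C = True: the conjunct NOT C is False.
  C = False: simplifies to NOT ((W OR (NOT S IMPLIES D))) AND (((S IMPLIES W) OR D) IMPLIES (W OR S)).
    S = True: the conjunct NOT ((W OR (NOT S IMPLIES D))) becomes NOT ((W OR True)) = False.
    S = False: simplifies to NOT ((W OR D)) AND W.
      W = True: the conjunct NOT ((W OR D)) becomes NOT ((True OR D)) = False.
      W = False: the conjunct W is False.
Case N = False: the formula simplifies to (NOT C AND (((W OR D) AND C) IFF (W OR (NOT S IMPLIES D)))) AND (W OR S).
  C = True: the conjunct NOT C is False.
  C = False: simplifies to NOT ((W OR (NOT S IMPLIES D))) AND (W OR S).
    S = True: the conjunct NOT ((W OR (NOT S IMPLIES D))) becomes NOT ((W OR True)) = False.
    S = False: simplifies to NOT ((W OR D)) AND W.
      W = True: the conjunct NOT ((W OR D)) becomes NOT ((True OR D)) = False.
      W = False: the conjunct W is False.
Both cases fail — unsatisfiable.

No satisfying assignment exists.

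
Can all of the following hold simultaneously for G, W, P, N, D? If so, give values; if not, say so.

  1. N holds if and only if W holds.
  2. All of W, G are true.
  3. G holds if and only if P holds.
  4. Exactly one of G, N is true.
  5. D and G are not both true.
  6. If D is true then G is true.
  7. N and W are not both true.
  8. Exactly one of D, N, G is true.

UNSATISFIABLE

Case W = True:
  (1) with W=T forces N = True.
  Constraint (7) is violated (N=T, W=T) — contradiction.
Case W = False:
  Constraint (2) is violated (W=F) — contradiction.
Both cases fail — unsatisfiable.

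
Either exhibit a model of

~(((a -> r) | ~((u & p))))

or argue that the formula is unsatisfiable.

a = True, r = False, u = True, p = True

  ~(((a -> r) | ~((u & p)))) = True
    (a -> r) | ~((u & p)) = False
      a -> r = False
      ~((u & p)) = False
        u & p = True
The formula evaluates to True.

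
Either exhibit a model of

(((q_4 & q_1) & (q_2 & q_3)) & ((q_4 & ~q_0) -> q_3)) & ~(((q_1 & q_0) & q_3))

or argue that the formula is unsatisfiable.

q_0 = False, q_1 = True, q_2 = True, q_3 = True, q_4 = True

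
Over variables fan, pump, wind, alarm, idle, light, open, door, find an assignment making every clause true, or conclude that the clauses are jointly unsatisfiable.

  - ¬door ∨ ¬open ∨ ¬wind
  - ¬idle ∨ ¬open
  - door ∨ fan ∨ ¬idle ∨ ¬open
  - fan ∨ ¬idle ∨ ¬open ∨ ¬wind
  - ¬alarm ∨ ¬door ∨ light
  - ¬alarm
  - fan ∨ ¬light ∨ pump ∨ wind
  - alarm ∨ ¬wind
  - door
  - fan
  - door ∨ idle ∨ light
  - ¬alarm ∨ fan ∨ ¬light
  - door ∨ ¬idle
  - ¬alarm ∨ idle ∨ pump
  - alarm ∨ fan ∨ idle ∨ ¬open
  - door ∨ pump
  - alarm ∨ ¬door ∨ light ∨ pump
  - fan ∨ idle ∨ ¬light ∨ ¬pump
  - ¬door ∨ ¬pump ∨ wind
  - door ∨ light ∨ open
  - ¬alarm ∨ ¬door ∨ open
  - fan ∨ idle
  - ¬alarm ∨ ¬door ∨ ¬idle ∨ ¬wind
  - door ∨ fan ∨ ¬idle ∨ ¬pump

Unit clause (¬alarm) forces alarm = False.
In (alarm ∨ ¬wind) only ¬wind is left, so wind = False.
Unit clause (door) forces door = True.
Unit clause (fan) forces fan = True.
In (¬door ∨ ¬pump ∨ wind) only ¬pump is left, so pump = False.
In (alarm ∨ ¬door ∨ light ∨ pump) only light is left, so light = True.
Set idle = False.
Set open = True.
All clauses satisfied.

fan=T, pump=F, wind=F, alarm=F, idle=F, light=T, open=T, door=T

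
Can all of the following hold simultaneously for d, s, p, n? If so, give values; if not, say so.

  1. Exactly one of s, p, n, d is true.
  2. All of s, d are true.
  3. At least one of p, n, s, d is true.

Unsatisfiable — no assignment works.

Case d = True:
  (1) with d=T forces s = False.
  Constraint (2) is violated (s=F) — contradiction.
Case d = False:
  Constraint (2) is violated (d=F) — contradiction.
Both cases fail — unsatisfiable.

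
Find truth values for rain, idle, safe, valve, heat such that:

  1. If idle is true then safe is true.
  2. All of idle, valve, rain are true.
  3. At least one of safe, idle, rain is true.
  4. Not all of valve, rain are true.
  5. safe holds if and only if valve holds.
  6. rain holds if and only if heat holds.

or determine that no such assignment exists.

UNSATISFIABLE

Case valve = True:
  (2) forces idle = True.
  (1) with idle=T forces safe = True.
  (2) forces rain = True.
  Constraint (4) is violated (valve=T, rain=T) — contradiction.
Case valve = False:
  Constraint (2) is violated (valve=F) — contradiction.
Both cases fail — unsatisfiable.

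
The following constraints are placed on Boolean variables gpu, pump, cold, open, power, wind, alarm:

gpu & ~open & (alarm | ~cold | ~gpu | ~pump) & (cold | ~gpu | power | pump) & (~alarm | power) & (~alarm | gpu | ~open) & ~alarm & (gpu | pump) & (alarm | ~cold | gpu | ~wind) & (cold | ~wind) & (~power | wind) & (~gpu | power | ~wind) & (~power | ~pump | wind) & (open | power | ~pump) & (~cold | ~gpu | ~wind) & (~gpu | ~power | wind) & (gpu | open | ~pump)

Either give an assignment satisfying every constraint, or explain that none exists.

Unit clause (gpu) forces gpu = True.
Unit clause (~open) forces open = False.
Unit clause (~alarm) forces alarm = False.
Set pump = False.
Try cold = False:
  (cold | ~gpu | power | pump) forces power = True.
  (cold | ~wind) forces wind = False.
  clause (~power | wind) is falsified — backtrack.
So cold = True.
  then (~cold | ~gpu | ~wind) forces wind = False.
  then (~gpu | ~power | wind) forces power = False.
All clauses satisfied.

gpu=T; pump=F; cold=T; open=F; power=F; wind=F; alarm=F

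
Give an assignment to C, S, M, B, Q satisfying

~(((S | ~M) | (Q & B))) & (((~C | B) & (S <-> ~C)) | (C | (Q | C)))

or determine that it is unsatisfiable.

C: True, S: False, M: True, B: False, Q: False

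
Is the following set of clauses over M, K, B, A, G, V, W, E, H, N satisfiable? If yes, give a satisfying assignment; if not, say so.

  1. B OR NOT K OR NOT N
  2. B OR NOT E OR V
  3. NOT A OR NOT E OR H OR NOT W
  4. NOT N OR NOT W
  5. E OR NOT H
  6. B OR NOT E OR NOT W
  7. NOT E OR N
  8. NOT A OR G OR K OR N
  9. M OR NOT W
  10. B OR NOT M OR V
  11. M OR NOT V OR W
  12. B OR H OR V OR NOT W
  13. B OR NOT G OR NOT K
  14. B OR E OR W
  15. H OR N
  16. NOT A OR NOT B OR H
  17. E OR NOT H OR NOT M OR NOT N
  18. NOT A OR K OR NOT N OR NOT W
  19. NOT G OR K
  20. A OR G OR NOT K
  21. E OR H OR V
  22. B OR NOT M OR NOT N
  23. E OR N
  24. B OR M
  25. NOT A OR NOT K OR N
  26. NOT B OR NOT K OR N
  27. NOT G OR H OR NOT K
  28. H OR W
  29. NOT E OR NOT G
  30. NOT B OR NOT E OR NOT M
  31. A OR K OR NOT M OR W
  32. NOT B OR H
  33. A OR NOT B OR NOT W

M = False; K = True; B = True; A = True; G = False; V = False; W = False; E = True; H = True; N = True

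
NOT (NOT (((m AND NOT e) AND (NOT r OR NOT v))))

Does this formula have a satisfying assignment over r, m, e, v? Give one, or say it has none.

r = True, m = True, e = False, v = False

  NOT (NOT (((m AND NOT e) AND (NOT r OR NOT v)))) = True
    NOT (((m AND NOT e) AND (NOT r OR NOT v))) = False
      (m AND NOT e) AND (NOT r OR NOT v) = True
        m AND NOT e = True
          NOT e = True
        NOT r OR NOT v = True
          NOT r = False
          NOT v = True
The formula evaluates to True.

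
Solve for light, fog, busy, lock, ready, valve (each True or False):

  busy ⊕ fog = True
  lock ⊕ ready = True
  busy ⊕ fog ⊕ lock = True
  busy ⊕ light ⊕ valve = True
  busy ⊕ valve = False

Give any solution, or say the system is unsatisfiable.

light = True, fog = False, busy = True, lock = False, ready = True, valve = True

busy ⊕ fog = T ⊕ F = True ✓
lock ⊕ ready = F ⊕ T = True ✓
busy ⊕ fog ⊕ lock = T ⊕ F ⊕ F = True ✓
busy ⊕ light ⊕ valve = T ⊕ T ⊕ T = True ✓
busy ⊕ valve = T ⊕ T = False ✓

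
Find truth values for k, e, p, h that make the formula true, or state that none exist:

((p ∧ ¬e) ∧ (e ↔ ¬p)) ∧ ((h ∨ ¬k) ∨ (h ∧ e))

k = False, e = False, p = True, h = False

  (p ∧ ¬e) ∧ (e ↔ ¬p) = True
    p ∧ ¬e = True
      ¬e = True
    e ↔ ¬p = True
      ¬p = False
  (h ∨ ¬k) ∨ (h ∧ e) = True
    h ∨ ¬k = True
      ¬k = True
    h ∧ e = False
Both conjuncts True, so the formula holds.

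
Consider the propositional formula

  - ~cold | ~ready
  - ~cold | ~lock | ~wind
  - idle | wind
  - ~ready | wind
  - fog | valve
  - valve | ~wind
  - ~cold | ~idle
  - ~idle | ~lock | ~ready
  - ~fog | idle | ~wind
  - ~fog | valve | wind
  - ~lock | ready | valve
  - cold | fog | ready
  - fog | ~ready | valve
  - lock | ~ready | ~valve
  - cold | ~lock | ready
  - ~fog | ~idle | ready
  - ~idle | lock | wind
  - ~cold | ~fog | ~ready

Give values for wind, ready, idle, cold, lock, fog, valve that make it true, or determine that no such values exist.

wind=T, ready=F, idle=F, cold=T, lock=F, fog=F, valve=T

Try wind = False:
  (idle | wind) forces idle = True.
  (~ready | wind) forces ready = False.
  (~cold | ~idle) forces cold = False.
  (cold | fog | ready) forces fog = True.
  clause (~fog | ~idle | ready) is falsified — backtrack.
So wind = True.
  then (valve | ~wind) forces valve = True.
Set ready = False.
Set idle = False.
  then (~fog | idle | ~wind) forces fog = False.
  then (cold | fog | ready) forces cold = True.
  then (~cold | ~lock | ~wind) forces lock = False.
All clauses satisfied.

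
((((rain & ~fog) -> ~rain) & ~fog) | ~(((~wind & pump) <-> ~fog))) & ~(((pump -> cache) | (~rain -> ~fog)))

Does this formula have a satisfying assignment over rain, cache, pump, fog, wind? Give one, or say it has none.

rain=F, cache=F, pump=T, fog=T, wind=F

  (((rain & ~fog) -> ~rain) & ~fog) | ~(((~wind & pump) <-> ~fog)) = True
    ((rain & ~fog) -> ~rain) & ~fog = False
      (rain & ~fog) -> ~rain = True
        rain & ~fog = False
          ~fog = False
        ~rain = True
      ~fog = False
    ~(((~wind & pump) <-> ~fog)) = True
      (~wind & pump) <-> ~fog = False
        ~wind & pump = True
          ~wind = True
        ~fog = False
  ~(((pump -> cache) | (~rain -> ~fog))) = True
    (pump -> cache) | (~rain -> ~fog) = False
      pump -> cache = False
      ~rain -> ~fog = False
        ~rain = True
        ~fog = False
Both conjuncts True, so the formula holds.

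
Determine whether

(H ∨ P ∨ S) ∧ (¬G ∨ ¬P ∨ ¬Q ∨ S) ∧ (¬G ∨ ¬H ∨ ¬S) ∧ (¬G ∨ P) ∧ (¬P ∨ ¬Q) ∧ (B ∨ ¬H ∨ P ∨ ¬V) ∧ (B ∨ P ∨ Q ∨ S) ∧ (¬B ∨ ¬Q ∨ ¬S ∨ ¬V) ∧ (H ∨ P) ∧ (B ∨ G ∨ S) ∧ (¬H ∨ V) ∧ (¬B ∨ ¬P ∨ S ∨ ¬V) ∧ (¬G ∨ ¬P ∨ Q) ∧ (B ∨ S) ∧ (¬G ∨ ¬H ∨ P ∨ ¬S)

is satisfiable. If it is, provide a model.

Set S = True.
Set B = True.
Set V = True.
  then (¬B ∨ ¬Q ∨ ¬S ∨ ¬V) forces Q = False.
Try G = True:
  (¬G ∨ ¬H ∨ ¬S) forces H = False.
  (¬G ∨ P) forces P = True.
  clause (¬G ∨ ¬P ∨ Q) is falsified — backtrack.
So G = False.
Set P = True.
Set H = False.
All clauses satisfied.

S=T, B=T, V=T, G=F, P=T, H=F, Q=F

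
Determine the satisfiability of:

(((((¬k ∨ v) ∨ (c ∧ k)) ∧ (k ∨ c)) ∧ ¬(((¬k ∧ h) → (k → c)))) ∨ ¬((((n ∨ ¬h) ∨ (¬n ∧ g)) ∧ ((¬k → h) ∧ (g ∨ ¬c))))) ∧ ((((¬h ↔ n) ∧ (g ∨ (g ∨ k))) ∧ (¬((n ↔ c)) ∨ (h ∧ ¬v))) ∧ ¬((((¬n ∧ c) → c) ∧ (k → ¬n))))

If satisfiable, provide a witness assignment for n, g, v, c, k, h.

Case k = True: the formula simplifies to ¬((((n ∨ ¬h) ∨ (¬n ∧ g)) ∧ (g ∨ ¬c))) ∧ (((¬h ↔ n) ∧ (¬((n ↔ c)) ∨ (h ∧ ¬v))) ∧ ¬((((¬n ∧ c) → c) ∧ ¬n))).
  n = True: simplifies to ¬((g ∨ ¬c)) ∧ (¬h ∧ (¬c ∨ (h ∧ ¬v))).
    h = True: the conjunct ¬h is False.
    h = False: simplifies to ¬((g ∨ ¬c)) ∧ ¬c.
      c = True: the conjunct ¬c is False.
      c = False: the conjunct ¬((g ∨ ¬c)) becomes ¬((g ∨ True)) = False.
  n = False: simplifies to ¬(((¬h ∨ g) ∧ (g ∨ ¬c))) ∧ ((h ∧ (¬(¬c) ∨ (h ∧ ¬v))) ∧ ¬((c → c))).
    c = True: the conjunct ¬((c → c)) becomes ¬((True → True)) = False.
    c = False: the conjunct ¬((c → c)) becomes ¬((False → False)) = False.
Case k = False: the formula simplifies to ¬((((n ∨ ¬h) ∨ (¬n ∧ g)) ∧ (h ∧ (g ∨ ¬c)))) ∧ ((((¬h ↔ n) ∧ (g ∨ g)) ∧ (¬((n ↔ c)) ∨ (h ∧ ¬v))) ∧ ¬(((¬n ∧ c) → c))).
  c = True: the conjunct ¬(((¬n ∧ c) → c)) becomes ¬((¬n → True)) = False.
  c = False: the conjunct ¬(((¬n ∧ c) → c)) becomes ¬((False → False)) = False.
Both cases fail — unsatisfiable.

Unsatisfiable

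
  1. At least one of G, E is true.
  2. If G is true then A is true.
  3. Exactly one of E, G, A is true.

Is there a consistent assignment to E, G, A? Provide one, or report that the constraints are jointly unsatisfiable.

E: True, G: False, A: False

  (1) {G, E}: 1 true — at least one ✓
  (2) G=F ⇒ A: vacuous ✓
  (3) {E, G, A}: 1 true — exactly one ✓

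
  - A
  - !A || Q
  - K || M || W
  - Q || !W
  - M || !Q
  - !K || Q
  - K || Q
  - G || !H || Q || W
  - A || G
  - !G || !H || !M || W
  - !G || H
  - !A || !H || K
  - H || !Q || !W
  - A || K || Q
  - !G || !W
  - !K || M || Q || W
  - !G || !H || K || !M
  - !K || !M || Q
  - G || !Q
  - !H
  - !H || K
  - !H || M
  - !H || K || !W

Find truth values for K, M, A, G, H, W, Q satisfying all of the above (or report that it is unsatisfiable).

UNSATISFIABLE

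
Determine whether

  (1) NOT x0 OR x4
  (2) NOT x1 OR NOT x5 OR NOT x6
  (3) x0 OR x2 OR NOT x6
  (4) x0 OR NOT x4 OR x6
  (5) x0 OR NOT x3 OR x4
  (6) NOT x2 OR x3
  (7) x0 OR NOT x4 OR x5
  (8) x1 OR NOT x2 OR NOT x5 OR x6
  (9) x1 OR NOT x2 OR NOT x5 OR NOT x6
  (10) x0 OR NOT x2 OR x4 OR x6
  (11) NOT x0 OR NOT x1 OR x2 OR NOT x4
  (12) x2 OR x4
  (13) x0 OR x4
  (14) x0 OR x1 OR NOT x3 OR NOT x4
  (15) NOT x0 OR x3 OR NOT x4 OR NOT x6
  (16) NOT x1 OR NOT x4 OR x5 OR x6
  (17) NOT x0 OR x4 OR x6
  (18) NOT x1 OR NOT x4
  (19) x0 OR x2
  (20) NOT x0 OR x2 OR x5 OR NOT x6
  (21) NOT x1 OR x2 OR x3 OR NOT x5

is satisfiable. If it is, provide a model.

Set x0 = True.
  then (NOT x0 OR x4) forces x4 = True.
  then (NOT x1 OR NOT x4) forces x1 = False.
Set x2 = False.
Set x3 = True.
Set x5 = True.
Set x6 = True.
All clauses satisfied.

x0: True; x1: False; x2: False; x3: True; x4: True; x5: True; x6: True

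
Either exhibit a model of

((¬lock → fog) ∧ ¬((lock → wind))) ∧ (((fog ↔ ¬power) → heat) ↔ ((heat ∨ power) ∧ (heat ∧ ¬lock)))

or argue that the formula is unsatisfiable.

heat=F; lock=T; wind=F; fog=T; power=F

  (¬lock → fog) ∧ ¬((lock → wind)) = True
    ¬lock → fog = True
      ¬lock = False
    ¬((lock → wind)) = True
      lock → wind = False
  ((fog ↔ ¬power) → heat) ↔ ((heat ∨ power) ∧ (heat ∧ ¬lock)) = True
    (fog ↔ ¬power) → heat = False
      fog ↔ ¬power = True
        ¬power = True
    (heat ∨ power) ∧ (heat ∧ ¬lock) = False
      heat ∨ power = False
      heat ∧ ¬lock = False
        ¬lock = False
Both conjuncts True, so the formula holds.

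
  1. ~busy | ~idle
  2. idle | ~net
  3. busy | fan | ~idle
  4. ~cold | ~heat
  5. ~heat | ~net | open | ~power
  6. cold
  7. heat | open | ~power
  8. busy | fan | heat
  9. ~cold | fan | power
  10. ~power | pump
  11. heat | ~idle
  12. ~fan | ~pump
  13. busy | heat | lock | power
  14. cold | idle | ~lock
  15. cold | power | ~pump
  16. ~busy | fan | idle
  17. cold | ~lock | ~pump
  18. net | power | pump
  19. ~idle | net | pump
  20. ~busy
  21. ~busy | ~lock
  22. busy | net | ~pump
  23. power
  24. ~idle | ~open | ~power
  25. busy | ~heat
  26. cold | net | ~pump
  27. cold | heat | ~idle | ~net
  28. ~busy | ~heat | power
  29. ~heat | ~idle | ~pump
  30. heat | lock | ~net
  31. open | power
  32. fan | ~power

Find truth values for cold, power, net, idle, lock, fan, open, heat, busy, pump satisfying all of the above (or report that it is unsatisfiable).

Case cold = True:
  (~cold | ~heat) forces heat = False.
  (heat | ~idle) forces idle = False.
  (idle | ~net) forces net = False.
  (~busy) forces busy = False.
  (busy | fan | heat) forces fan = True.
  (~fan | ~pump) forces pump = False.
  (~power | pump) forces power = False.
  Clause (net | power | pump) is falsified — contradiction.
Case cold = False:
  Clause (cold) is falsified — contradiction.
Both cases fail, so the formula is unsatisfiable.

Unsatisfiable — no assignment works.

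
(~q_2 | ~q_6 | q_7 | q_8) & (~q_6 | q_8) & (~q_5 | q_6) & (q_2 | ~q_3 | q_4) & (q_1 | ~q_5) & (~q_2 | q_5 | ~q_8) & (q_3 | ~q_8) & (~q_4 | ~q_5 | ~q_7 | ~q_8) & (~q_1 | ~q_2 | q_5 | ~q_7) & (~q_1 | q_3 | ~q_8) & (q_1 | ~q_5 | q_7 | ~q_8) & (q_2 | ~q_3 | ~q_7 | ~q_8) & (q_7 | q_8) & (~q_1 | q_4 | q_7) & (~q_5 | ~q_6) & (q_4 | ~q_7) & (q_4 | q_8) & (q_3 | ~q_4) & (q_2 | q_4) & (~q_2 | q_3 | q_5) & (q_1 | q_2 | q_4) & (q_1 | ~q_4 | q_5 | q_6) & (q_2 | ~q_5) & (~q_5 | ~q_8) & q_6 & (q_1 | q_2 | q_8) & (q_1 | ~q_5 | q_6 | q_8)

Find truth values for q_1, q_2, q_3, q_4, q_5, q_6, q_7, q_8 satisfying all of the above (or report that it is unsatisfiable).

q_1 = True, q_2 = False, q_3 = True, q_4 = True, q_5 = False, q_6 = True, q_7 = False, q_8 = True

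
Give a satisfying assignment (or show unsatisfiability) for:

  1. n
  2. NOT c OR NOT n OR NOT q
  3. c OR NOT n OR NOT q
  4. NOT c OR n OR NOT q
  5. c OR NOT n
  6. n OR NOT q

q = False, c = True, n = True

Unit clause (n) forces n = True.
In (c OR NOT n) only c is left, so c = True.
In (NOT c OR NOT n OR NOT q) only NOT q is left, so q = False.
Check each clause:
  (n): n holds.
  (NOT c OR NOT n OR NOT q): NOT q holds.
  (c OR NOT n OR NOT q): c holds.
  (NOT c OR n OR NOT q): n holds.
  (c OR NOT n): c holds.
  (n OR NOT q): n holds.
All clauses satisfied.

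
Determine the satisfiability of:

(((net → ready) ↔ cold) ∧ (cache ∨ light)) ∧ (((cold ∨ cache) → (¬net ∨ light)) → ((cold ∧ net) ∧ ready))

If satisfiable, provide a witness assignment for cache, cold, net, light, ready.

cache = False; cold = True; net = True; light = True; ready = True

  ((net → ready) ↔ cold) ∧ (cache ∨ light) = True
    (net → ready) ↔ cold = True
      net → ready = True
    cache ∨ light = True
  ((cold ∨ cache) → (¬net ∨ light)) → ((cold ∧ net) ∧ ready) = True
    (cold ∨ cache) → (¬net ∨ light) = True
      cold ∨ cache = True
      ¬net ∨ light = True
        ¬net = False
    (cold ∧ net) ∧ ready = True
      cold ∧ net = True
Both conjuncts True, so the formula holds.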